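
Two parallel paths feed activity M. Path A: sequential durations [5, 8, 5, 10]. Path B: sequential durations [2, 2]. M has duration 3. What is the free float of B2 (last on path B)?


ES(B2) = sum of predecessors on chain B = 2
EF(B2) = ES + duration = 2 + 2 = 4
Successor of B2 is M. ES(M) = max(sum(A), sum(B)) = max(28, 4) = 28
Free float = ES(successor) - EF(current) = 28 - 4 = 24

24


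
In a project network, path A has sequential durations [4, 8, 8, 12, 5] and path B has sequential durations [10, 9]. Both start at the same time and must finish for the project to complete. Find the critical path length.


Path A total = 4 + 8 + 8 + 12 + 5 = 37
Path B total = 10 + 9 = 19
Critical path = longest path = max(37, 19) = 37

37


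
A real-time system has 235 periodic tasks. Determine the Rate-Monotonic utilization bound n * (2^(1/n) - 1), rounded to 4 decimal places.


Compute 2^(1/235) = 1.0029539167
Subtract 1: 1.0029539167 - 1 = 0.0029539167
Multiply by n: 235 * 0.0029539167 = 0.6941704245
Round to 4 dp: 0.6942

0.6942


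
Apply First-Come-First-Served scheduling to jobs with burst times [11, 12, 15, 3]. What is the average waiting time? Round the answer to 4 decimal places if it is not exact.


FCFS order (as given): [11, 12, 15, 3]
Waiting times:
  Job 1: wait = 0
  Job 2: wait = 11
  Job 3: wait = 23
  Job 4: wait = 38
Sum of waiting times = 72
Average waiting time = 72/4 = 18.0

18.0


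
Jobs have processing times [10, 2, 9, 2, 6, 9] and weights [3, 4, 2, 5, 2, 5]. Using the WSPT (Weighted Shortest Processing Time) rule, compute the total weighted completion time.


Compute p/w ratios and sort ascending (WSPT): [(2, 5), (2, 4), (9, 5), (6, 2), (10, 3), (9, 2)]
Compute weighted completion times:
  Job (p=2,w=5): C=2, w*C=5*2=10
  Job (p=2,w=4): C=4, w*C=4*4=16
  Job (p=9,w=5): C=13, w*C=5*13=65
  Job (p=6,w=2): C=19, w*C=2*19=38
  Job (p=10,w=3): C=29, w*C=3*29=87
  Job (p=9,w=2): C=38, w*C=2*38=76
Total weighted completion time = 292

292


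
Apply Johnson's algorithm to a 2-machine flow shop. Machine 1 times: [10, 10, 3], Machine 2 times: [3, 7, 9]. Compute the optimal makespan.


Apply Johnson's rule:
  Group 1 (a <= b): [(3, 3, 9)]
  Group 2 (a > b): [(2, 10, 7), (1, 10, 3)]
Optimal job order: [3, 2, 1]
Schedule:
  Job 3: M1 done at 3, M2 done at 12
  Job 2: M1 done at 13, M2 done at 20
  Job 1: M1 done at 23, M2 done at 26
Makespan = 26

26


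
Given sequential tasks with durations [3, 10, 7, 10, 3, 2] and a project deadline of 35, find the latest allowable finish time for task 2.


LF(activity 2) = deadline - sum of successor durations
Successors: activities 3 through 6 with durations [7, 10, 3, 2]
Sum of successor durations = 22
LF = 35 - 22 = 13

13


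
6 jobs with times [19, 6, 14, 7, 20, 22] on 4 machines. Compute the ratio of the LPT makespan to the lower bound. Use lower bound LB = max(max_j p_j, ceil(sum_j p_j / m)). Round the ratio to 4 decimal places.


LPT order: [22, 20, 19, 14, 7, 6]
Machine loads after assignment: [22, 20, 25, 21]
LPT makespan = 25
Lower bound = max(max_job, ceil(total/4)) = max(22, 22) = 22
Ratio = 25 / 22 = 1.1364

1.1364


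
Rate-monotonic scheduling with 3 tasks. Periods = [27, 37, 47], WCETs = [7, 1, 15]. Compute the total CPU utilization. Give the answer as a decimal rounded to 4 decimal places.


Compute individual utilizations (exact fractions):
  Task 1: C/T = 7/27 (approx. 0.2593)
  Task 2: C/T = 1/37 (approx. 0.027)
  Task 3: C/T = 15/47 (approx. 0.3191)
Total utilization U = 7/27 + 1/37 + 15/47 = 28427/46953
Rounded to 4 decimal places: U = 0.6054
RM (Liu & Layland) bound for 3 tasks = 0.779763; compare with U = 28427/46953 (approx. 0.605435)
U <= bound, so schedulable by RM sufficient condition.

0.6054


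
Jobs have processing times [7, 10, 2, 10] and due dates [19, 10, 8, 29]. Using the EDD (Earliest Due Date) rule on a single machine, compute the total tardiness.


Sort by due date (EDD order): [(2, 8), (10, 10), (7, 19), (10, 29)]
Compute completion times and tardiness:
  Job 1: p=2, d=8, C=2, tardiness=max(0,2-8)=0
  Job 2: p=10, d=10, C=12, tardiness=max(0,12-10)=2
  Job 3: p=7, d=19, C=19, tardiness=max(0,19-19)=0
  Job 4: p=10, d=29, C=29, tardiness=max(0,29-29)=0
Total tardiness = 2

2


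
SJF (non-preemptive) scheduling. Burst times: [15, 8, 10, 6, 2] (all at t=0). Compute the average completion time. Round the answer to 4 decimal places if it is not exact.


SJF order (ascending): [2, 6, 8, 10, 15]
Completion times:
  Job 1: burst=2, C=2
  Job 2: burst=6, C=8
  Job 3: burst=8, C=16
  Job 4: burst=10, C=26
  Job 5: burst=15, C=41
Average completion = 93/5 = 18.6

18.6


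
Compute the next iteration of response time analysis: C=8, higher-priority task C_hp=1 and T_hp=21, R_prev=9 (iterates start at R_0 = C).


R_next = C + ceil(R_prev / T_hp) * C_hp
ceil(9 / 21) = ceil(0.4286) = 1
Interference = 1 * 1 = 1
R_next = 8 + 1 = 9
R_next = R_prev, so the iteration has converged (response time = 9).

9


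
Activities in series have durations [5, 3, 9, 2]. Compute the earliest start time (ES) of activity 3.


Activity 3 starts after activities 1 through 2 complete.
Predecessor durations: [5, 3]
ES = 5 + 3 = 8

8


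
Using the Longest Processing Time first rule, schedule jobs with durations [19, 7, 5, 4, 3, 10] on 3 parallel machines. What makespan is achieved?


Sort jobs in decreasing order (LPT): [19, 10, 7, 5, 4, 3]
Assign each job to the least loaded machine:
  Machine 1: jobs [19], load = 19
  Machine 2: jobs [10, 4], load = 14
  Machine 3: jobs [7, 5, 3], load = 15
Makespan = max load = 19

19


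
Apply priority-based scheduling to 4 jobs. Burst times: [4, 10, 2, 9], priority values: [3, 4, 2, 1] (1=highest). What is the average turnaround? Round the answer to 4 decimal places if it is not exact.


Sort by priority (ascending = highest first):
Order: [(1, 9), (2, 2), (3, 4), (4, 10)]
Completion times:
  Priority 1, burst=9, C=9
  Priority 2, burst=2, C=11
  Priority 3, burst=4, C=15
  Priority 4, burst=10, C=25
Average turnaround = 60/4 = 15.0

15.0


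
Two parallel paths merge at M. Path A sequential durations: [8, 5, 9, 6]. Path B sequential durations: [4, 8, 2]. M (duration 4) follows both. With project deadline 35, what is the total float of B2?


Forward pass: ES(B2) = sum of predecessors on chain B = 4
EF = ES + duration = 4 + 8 = 12
Backward pass: LF(M) = deadline = 35; LS(M) = 35 - 4 = 31
LF(B2) = LS(M) - sum(successors on chain B) = 31 - 2 = 29
LS = LF - duration = 29 - 8 = 21
Total float = LS - ES = 21 - 4 = 17

17


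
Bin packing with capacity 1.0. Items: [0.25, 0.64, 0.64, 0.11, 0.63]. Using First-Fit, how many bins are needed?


Place items sequentially using First-Fit:
  Item 0.25 -> new Bin 1
  Item 0.64 -> Bin 1 (now 0.89)
  Item 0.64 -> new Bin 2
  Item 0.11 -> Bin 1 (now 1.0)
  Item 0.63 -> new Bin 3
Total bins used = 3

3


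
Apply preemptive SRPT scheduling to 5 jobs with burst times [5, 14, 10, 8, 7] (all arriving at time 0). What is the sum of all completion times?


Since all jobs arrive at t=0, SRPT equals SPT ordering.
SPT order: [5, 7, 8, 10, 14]
Completion times:
  Job 1: p=5, C=5
  Job 2: p=7, C=12
  Job 3: p=8, C=20
  Job 4: p=10, C=30
  Job 5: p=14, C=44
Total completion time = 5 + 12 + 20 + 30 + 44 = 111

111


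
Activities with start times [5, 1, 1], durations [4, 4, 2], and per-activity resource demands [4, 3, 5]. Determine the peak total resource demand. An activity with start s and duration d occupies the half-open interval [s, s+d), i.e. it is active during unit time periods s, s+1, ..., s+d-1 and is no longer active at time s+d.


Each activity i is active on [start_i, start_i + duration_i).
Compute total resource usage per time slot:
  t=0: active resources = [], total = 0
  t=1: active resources = [3, 5], total = 8
  t=2: active resources = [3, 5], total = 8
  t=3: active resources = [3], total = 3
  t=4: active resources = [3], total = 3
  t=5: active resources = [4], total = 4
  t=6: active resources = [4], total = 4
  t=7: active resources = [4], total = 4
  t=8: active resources = [4], total = 4
Peak resource demand = 8

8


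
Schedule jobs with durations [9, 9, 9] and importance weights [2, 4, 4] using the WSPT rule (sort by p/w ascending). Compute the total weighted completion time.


Compute p/w ratios and sort ascending (WSPT): [(9, 4), (9, 4), (9, 2)]
Compute weighted completion times:
  Job (p=9,w=4): C=9, w*C=4*9=36
  Job (p=9,w=4): C=18, w*C=4*18=72
  Job (p=9,w=2): C=27, w*C=2*27=54
Total weighted completion time = 162

162


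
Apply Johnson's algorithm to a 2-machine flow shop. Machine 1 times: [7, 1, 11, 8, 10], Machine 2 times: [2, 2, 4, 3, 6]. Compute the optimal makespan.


Apply Johnson's rule:
  Group 1 (a <= b): [(2, 1, 2)]
  Group 2 (a > b): [(5, 10, 6), (3, 11, 4), (4, 8, 3), (1, 7, 2)]
Optimal job order: [2, 5, 3, 4, 1]
Schedule:
  Job 2: M1 done at 1, M2 done at 3
  Job 5: M1 done at 11, M2 done at 17
  Job 3: M1 done at 22, M2 done at 26
  Job 4: M1 done at 30, M2 done at 33
  Job 1: M1 done at 37, M2 done at 39
Makespan = 39

39


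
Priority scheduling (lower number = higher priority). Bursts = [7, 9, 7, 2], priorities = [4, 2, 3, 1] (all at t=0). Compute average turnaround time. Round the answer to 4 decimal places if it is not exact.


Sort by priority (ascending = highest first):
Order: [(1, 2), (2, 9), (3, 7), (4, 7)]
Completion times:
  Priority 1, burst=2, C=2
  Priority 2, burst=9, C=11
  Priority 3, burst=7, C=18
  Priority 4, burst=7, C=25
Average turnaround = 56/4 = 14.0

14.0


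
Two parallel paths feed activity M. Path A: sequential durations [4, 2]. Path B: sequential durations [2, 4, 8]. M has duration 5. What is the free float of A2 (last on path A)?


ES(A2) = sum of predecessors on chain A = 4
EF(A2) = ES + duration = 4 + 2 = 6
Successor of A2 is M. ES(M) = max(sum(A), sum(B)) = max(6, 14) = 14
Free float = ES(successor) - EF(current) = 14 - 6 = 8

8


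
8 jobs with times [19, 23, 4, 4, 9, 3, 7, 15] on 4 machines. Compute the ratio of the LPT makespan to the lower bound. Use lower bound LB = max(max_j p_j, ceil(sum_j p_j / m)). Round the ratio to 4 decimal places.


LPT order: [23, 19, 15, 9, 7, 4, 4, 3]
Machine loads after assignment: [23, 22, 19, 20]
LPT makespan = 23
Lower bound = max(max_job, ceil(total/4)) = max(23, 21) = 23
Ratio = 23 / 23 = 1.0

1.0


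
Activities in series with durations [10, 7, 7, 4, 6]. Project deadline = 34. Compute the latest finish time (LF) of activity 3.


LF(activity 3) = deadline - sum of successor durations
Successors: activities 4 through 5 with durations [4, 6]
Sum of successor durations = 10
LF = 34 - 10 = 24

24


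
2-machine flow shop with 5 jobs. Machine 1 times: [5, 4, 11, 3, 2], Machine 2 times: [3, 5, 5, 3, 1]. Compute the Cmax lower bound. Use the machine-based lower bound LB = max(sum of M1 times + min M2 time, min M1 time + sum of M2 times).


LB1 = sum(M1 times) + min(M2 times) = 25 + 1 = 26
LB2 = min(M1 times) + sum(M2 times) = 2 + 17 = 19
Lower bound = max(LB1, LB2) = max(26, 19) = 26

26


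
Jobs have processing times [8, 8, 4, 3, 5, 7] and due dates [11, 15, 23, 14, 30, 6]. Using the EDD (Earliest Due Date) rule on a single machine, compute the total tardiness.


Sort by due date (EDD order): [(7, 6), (8, 11), (3, 14), (8, 15), (4, 23), (5, 30)]
Compute completion times and tardiness:
  Job 1: p=7, d=6, C=7, tardiness=max(0,7-6)=1
  Job 2: p=8, d=11, C=15, tardiness=max(0,15-11)=4
  Job 3: p=3, d=14, C=18, tardiness=max(0,18-14)=4
  Job 4: p=8, d=15, C=26, tardiness=max(0,26-15)=11
  Job 5: p=4, d=23, C=30, tardiness=max(0,30-23)=7
  Job 6: p=5, d=30, C=35, tardiness=max(0,35-30)=5
Total tardiness = 32

32


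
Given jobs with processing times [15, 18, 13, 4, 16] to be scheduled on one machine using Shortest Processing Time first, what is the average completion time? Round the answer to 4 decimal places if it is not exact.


Sort jobs by processing time (SPT order): [4, 13, 15, 16, 18]
Compute completion times sequentially:
  Job 1: processing = 4, completes at 4
  Job 2: processing = 13, completes at 17
  Job 3: processing = 15, completes at 32
  Job 4: processing = 16, completes at 48
  Job 5: processing = 18, completes at 66
Sum of completion times = 167
Average completion time = 167/5 = 33.4

33.4


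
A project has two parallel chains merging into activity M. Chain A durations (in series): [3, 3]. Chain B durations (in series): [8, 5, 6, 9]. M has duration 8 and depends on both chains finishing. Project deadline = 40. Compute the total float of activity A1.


Forward pass: ES(A1) = sum of predecessors on chain A = 0
EF = ES + duration = 0 + 3 = 3
Backward pass: LF(M) = deadline = 40; LS(M) = 40 - 8 = 32
LF(A1) = LS(M) - sum(successors on chain A) = 32 - 3 = 29
LS = LF - duration = 29 - 3 = 26
Total float = LS - ES = 26 - 0 = 26

26


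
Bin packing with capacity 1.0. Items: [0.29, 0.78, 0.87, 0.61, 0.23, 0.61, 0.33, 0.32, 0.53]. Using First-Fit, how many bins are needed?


Place items sequentially using First-Fit:
  Item 0.29 -> new Bin 1
  Item 0.78 -> new Bin 2
  Item 0.87 -> new Bin 3
  Item 0.61 -> Bin 1 (now 0.9)
  Item 0.23 -> new Bin 4
  Item 0.61 -> Bin 4 (now 0.84)
  Item 0.33 -> new Bin 5
  Item 0.32 -> Bin 5 (now 0.65)
  Item 0.53 -> new Bin 6
Total bins used = 6

6


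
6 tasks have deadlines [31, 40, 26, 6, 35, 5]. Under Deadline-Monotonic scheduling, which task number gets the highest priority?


Sort tasks by relative deadline (ascending):
  Task 6: deadline = 5
  Task 4: deadline = 6
  Task 3: deadline = 26
  Task 1: deadline = 31
  Task 5: deadline = 35
  Task 2: deadline = 40
Priority order (highest first): [6, 4, 3, 1, 5, 2]
Highest priority task = 6

6


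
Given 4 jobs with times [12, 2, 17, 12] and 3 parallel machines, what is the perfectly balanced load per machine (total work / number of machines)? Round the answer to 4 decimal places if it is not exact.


Total processing time = 12 + 2 + 17 + 12 = 43
Number of machines = 3
Ideal balanced load = 43 / 3 = 14.3333

14.3333


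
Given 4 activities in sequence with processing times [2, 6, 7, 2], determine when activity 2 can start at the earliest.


Activity 2 starts after activities 1 through 1 complete.
Predecessor durations: [2]
ES = 2 = 2

2


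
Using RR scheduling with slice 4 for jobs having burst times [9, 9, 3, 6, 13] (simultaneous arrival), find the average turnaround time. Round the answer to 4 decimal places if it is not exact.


Time quantum = 4
Execution trace:
  J1 runs 4 units, time = 4
  J2 runs 4 units, time = 8
  J3 runs 3 units, time = 11
  J4 runs 4 units, time = 15
  J5 runs 4 units, time = 19
  J1 runs 4 units, time = 23
  J2 runs 4 units, time = 27
  J4 runs 2 units, time = 29
  J5 runs 4 units, time = 33
  J1 runs 1 units, time = 34
  J2 runs 1 units, time = 35
  J5 runs 4 units, time = 39
  J5 runs 1 units, time = 40
Finish times: [34, 35, 11, 29, 40]
Average turnaround = 149/5 = 29.8

29.8


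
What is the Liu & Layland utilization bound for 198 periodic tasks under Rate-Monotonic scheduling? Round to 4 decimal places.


Compute 2^(1/198) = 1.0035068781
Subtract 1: 1.0035068781 - 1 = 0.0035068781
Multiply by n: 198 * 0.0035068781 = 0.6943618638
Round to 4 dp: 0.6944

0.6944


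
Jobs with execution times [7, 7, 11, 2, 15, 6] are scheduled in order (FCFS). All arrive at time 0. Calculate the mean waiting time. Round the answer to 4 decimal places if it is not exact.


FCFS order (as given): [7, 7, 11, 2, 15, 6]
Waiting times:
  Job 1: wait = 0
  Job 2: wait = 7
  Job 3: wait = 14
  Job 4: wait = 25
  Job 5: wait = 27
  Job 6: wait = 42
Sum of waiting times = 115
Average waiting time = 115/6 = 19.1667

19.1667


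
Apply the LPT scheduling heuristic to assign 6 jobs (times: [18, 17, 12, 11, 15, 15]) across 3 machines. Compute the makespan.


Sort jobs in decreasing order (LPT): [18, 17, 15, 15, 12, 11]
Assign each job to the least loaded machine:
  Machine 1: jobs [18, 11], load = 29
  Machine 2: jobs [17, 12], load = 29
  Machine 3: jobs [15, 15], load = 30
Makespan = max load = 30

30


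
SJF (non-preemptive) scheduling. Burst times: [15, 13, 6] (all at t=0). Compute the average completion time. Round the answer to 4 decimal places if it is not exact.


SJF order (ascending): [6, 13, 15]
Completion times:
  Job 1: burst=6, C=6
  Job 2: burst=13, C=19
  Job 3: burst=15, C=34
Average completion = 59/3 = 19.6667

19.6667


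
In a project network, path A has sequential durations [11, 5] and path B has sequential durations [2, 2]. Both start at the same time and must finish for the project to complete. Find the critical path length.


Path A total = 11 + 5 = 16
Path B total = 2 + 2 = 4
Critical path = longest path = max(16, 4) = 16

16


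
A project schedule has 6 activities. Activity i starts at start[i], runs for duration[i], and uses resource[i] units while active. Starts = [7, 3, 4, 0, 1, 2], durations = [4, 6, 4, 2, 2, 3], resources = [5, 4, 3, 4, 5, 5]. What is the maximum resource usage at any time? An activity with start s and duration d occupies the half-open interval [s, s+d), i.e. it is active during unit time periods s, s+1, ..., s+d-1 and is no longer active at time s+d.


Each activity i is active on [start_i, start_i + duration_i).
Compute total resource usage per time slot:
  t=0: active resources = [4], total = 4
  t=1: active resources = [4, 5], total = 9
  t=2: active resources = [5, 5], total = 10
  t=3: active resources = [4, 5], total = 9
  t=4: active resources = [4, 3, 5], total = 12
  t=5: active resources = [4, 3], total = 7
  t=6: active resources = [4, 3], total = 7
  t=7: active resources = [5, 4, 3], total = 12
  t=8: active resources = [5, 4], total = 9
  t=9: active resources = [5], total = 5
  t=10: active resources = [5], total = 5
Peak resource demand = 12

12


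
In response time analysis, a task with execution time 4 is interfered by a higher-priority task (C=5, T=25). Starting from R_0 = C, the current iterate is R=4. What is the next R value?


R_next = C + ceil(R_prev / T_hp) * C_hp
ceil(4 / 25) = ceil(0.16) = 1
Interference = 1 * 5 = 5
R_next = 4 + 5 = 9

9


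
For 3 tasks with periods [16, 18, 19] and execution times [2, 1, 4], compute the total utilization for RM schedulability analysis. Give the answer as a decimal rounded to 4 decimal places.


Compute individual utilizations (exact fractions):
  Task 1: C/T = 2/16 = 1/8 (approx. 0.125)
  Task 2: C/T = 1/18 (approx. 0.0556)
  Task 3: C/T = 4/19 (approx. 0.2105)
Total utilization U = 1/8 + 1/18 + 4/19 = 535/1368
Rounded to 4 decimal places: U = 0.3911
RM (Liu & Layland) bound for 3 tasks = 0.779763; compare with U = 535/1368 (approx. 0.391082)
U <= bound, so schedulable by RM sufficient condition.

0.3911


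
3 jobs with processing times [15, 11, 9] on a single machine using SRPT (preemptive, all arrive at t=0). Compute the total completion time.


Since all jobs arrive at t=0, SRPT equals SPT ordering.
SPT order: [9, 11, 15]
Completion times:
  Job 1: p=9, C=9
  Job 2: p=11, C=20
  Job 3: p=15, C=35
Total completion time = 9 + 20 + 35 = 64

64


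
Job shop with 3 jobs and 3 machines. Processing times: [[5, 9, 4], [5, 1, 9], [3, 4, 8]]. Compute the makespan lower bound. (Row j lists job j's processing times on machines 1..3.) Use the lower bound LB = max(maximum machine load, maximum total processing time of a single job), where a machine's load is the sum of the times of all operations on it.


Machine loads:
  Machine 1: 5 + 5 + 3 = 13
  Machine 2: 9 + 1 + 4 = 14
  Machine 3: 4 + 9 + 8 = 21
Max machine load = 21
Job totals:
  Job 1: 18
  Job 2: 15
  Job 3: 15
Max job total = 18
Lower bound = max(21, 18) = 21

21


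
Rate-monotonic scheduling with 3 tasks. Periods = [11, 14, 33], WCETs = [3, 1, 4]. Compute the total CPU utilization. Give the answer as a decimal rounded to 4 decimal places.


Compute individual utilizations (exact fractions):
  Task 1: C/T = 3/11 (approx. 0.2727)
  Task 2: C/T = 1/14 (approx. 0.0714)
  Task 3: C/T = 4/33 (approx. 0.1212)
Total utilization U = 3/11 + 1/14 + 4/33 = 215/462
Rounded to 4 decimal places: U = 0.4654
RM (Liu & Layland) bound for 3 tasks = 0.779763; compare with U = 215/462 (approx. 0.465368)
U <= bound, so schedulable by RM sufficient condition.

0.4654


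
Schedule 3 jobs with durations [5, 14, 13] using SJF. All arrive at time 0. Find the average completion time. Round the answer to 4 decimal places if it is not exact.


SJF order (ascending): [5, 13, 14]
Completion times:
  Job 1: burst=5, C=5
  Job 2: burst=13, C=18
  Job 3: burst=14, C=32
Average completion = 55/3 = 18.3333

18.3333


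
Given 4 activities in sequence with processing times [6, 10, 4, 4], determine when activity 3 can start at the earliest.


Activity 3 starts after activities 1 through 2 complete.
Predecessor durations: [6, 10]
ES = 6 + 10 = 16

16


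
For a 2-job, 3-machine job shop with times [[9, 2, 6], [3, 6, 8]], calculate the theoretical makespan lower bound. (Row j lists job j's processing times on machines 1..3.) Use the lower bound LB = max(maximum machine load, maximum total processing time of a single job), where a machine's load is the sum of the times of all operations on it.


Machine loads:
  Machine 1: 9 + 3 = 12
  Machine 2: 2 + 6 = 8
  Machine 3: 6 + 8 = 14
Max machine load = 14
Job totals:
  Job 1: 17
  Job 2: 17
Max job total = 17
Lower bound = max(14, 17) = 17

17


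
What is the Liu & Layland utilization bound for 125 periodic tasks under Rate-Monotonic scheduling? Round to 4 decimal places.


Compute 2^(1/125) = 1.0055605804
Subtract 1: 1.0055605804 - 1 = 0.0055605804
Multiply by n: 125 * 0.0055605804 = 0.6950725500
Round to 4 dp: 0.6951

0.6951


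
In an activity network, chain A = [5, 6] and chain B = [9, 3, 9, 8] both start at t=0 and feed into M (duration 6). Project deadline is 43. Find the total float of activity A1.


Forward pass: ES(A1) = sum of predecessors on chain A = 0
EF = ES + duration = 0 + 5 = 5
Backward pass: LF(M) = deadline = 43; LS(M) = 43 - 6 = 37
LF(A1) = LS(M) - sum(successors on chain A) = 37 - 6 = 31
LS = LF - duration = 31 - 5 = 26
Total float = LS - ES = 26 - 0 = 26

26


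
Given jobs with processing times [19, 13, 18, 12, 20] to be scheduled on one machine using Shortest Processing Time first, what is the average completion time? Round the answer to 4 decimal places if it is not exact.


Sort jobs by processing time (SPT order): [12, 13, 18, 19, 20]
Compute completion times sequentially:
  Job 1: processing = 12, completes at 12
  Job 2: processing = 13, completes at 25
  Job 3: processing = 18, completes at 43
  Job 4: processing = 19, completes at 62
  Job 5: processing = 20, completes at 82
Sum of completion times = 224
Average completion time = 224/5 = 44.8

44.8


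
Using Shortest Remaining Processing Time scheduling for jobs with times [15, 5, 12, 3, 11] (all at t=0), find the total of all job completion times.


Since all jobs arrive at t=0, SRPT equals SPT ordering.
SPT order: [3, 5, 11, 12, 15]
Completion times:
  Job 1: p=3, C=3
  Job 2: p=5, C=8
  Job 3: p=11, C=19
  Job 4: p=12, C=31
  Job 5: p=15, C=46
Total completion time = 3 + 8 + 19 + 31 + 46 = 107

107


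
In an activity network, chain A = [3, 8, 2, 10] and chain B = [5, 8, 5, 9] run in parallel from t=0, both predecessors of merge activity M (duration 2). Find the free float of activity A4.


ES(A4) = sum of predecessors on chain A = 13
EF(A4) = ES + duration = 13 + 10 = 23
Successor of A4 is M. ES(M) = max(sum(A), sum(B)) = max(23, 27) = 27
Free float = ES(successor) - EF(current) = 27 - 23 = 4

4


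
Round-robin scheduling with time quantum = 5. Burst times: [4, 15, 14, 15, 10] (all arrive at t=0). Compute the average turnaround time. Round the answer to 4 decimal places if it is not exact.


Time quantum = 5
Execution trace:
  J1 runs 4 units, time = 4
  J2 runs 5 units, time = 9
  J3 runs 5 units, time = 14
  J4 runs 5 units, time = 19
  J5 runs 5 units, time = 24
  J2 runs 5 units, time = 29
  J3 runs 5 units, time = 34
  J4 runs 5 units, time = 39
  J5 runs 5 units, time = 44
  J2 runs 5 units, time = 49
  J3 runs 4 units, time = 53
  J4 runs 5 units, time = 58
Finish times: [4, 49, 53, 58, 44]
Average turnaround = 208/5 = 41.6

41.6


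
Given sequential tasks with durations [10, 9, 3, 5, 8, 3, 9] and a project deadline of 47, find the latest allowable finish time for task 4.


LF(activity 4) = deadline - sum of successor durations
Successors: activities 5 through 7 with durations [8, 3, 9]
Sum of successor durations = 20
LF = 47 - 20 = 27

27


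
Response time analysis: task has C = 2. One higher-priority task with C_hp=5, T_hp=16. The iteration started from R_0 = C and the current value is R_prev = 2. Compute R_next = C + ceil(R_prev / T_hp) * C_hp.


R_next = C + ceil(R_prev / T_hp) * C_hp
ceil(2 / 16) = ceil(0.125) = 1
Interference = 1 * 5 = 5
R_next = 2 + 5 = 7

7


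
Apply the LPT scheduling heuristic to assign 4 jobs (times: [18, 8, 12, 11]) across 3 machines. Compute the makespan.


Sort jobs in decreasing order (LPT): [18, 12, 11, 8]
Assign each job to the least loaded machine:
  Machine 1: jobs [18], load = 18
  Machine 2: jobs [12], load = 12
  Machine 3: jobs [11, 8], load = 19
Makespan = max load = 19

19


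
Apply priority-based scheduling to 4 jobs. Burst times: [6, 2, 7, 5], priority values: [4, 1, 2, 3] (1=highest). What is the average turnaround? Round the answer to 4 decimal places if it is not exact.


Sort by priority (ascending = highest first):
Order: [(1, 2), (2, 7), (3, 5), (4, 6)]
Completion times:
  Priority 1, burst=2, C=2
  Priority 2, burst=7, C=9
  Priority 3, burst=5, C=14
  Priority 4, burst=6, C=20
Average turnaround = 45/4 = 11.25

11.25


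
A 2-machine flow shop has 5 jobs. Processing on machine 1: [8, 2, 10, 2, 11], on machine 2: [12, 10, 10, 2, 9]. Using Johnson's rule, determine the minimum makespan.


Apply Johnson's rule:
  Group 1 (a <= b): [(2, 2, 10), (4, 2, 2), (1, 8, 12), (3, 10, 10)]
  Group 2 (a > b): [(5, 11, 9)]
Optimal job order: [2, 4, 1, 3, 5]
Schedule:
  Job 2: M1 done at 2, M2 done at 12
  Job 4: M1 done at 4, M2 done at 14
  Job 1: M1 done at 12, M2 done at 26
  Job 3: M1 done at 22, M2 done at 36
  Job 5: M1 done at 33, M2 done at 45
Makespan = 45

45


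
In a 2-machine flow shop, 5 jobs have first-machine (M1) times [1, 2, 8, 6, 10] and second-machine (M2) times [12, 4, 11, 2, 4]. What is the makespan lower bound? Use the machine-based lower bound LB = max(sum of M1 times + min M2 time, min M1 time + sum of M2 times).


LB1 = sum(M1 times) + min(M2 times) = 27 + 2 = 29
LB2 = min(M1 times) + sum(M2 times) = 1 + 33 = 34
Lower bound = max(LB1, LB2) = max(29, 34) = 34

34


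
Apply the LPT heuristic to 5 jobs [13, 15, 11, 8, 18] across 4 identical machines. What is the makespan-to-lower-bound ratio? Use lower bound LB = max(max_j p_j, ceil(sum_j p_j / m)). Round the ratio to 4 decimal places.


LPT order: [18, 15, 13, 11, 8]
Machine loads after assignment: [18, 15, 13, 19]
LPT makespan = 19
Lower bound = max(max_job, ceil(total/4)) = max(18, 17) = 18
Ratio = 19 / 18 = 1.0556

1.0556


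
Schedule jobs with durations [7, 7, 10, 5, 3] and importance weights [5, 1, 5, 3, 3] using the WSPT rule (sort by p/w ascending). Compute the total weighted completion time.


Compute p/w ratios and sort ascending (WSPT): [(3, 3), (7, 5), (5, 3), (10, 5), (7, 1)]
Compute weighted completion times:
  Job (p=3,w=3): C=3, w*C=3*3=9
  Job (p=7,w=5): C=10, w*C=5*10=50
  Job (p=5,w=3): C=15, w*C=3*15=45
  Job (p=10,w=5): C=25, w*C=5*25=125
  Job (p=7,w=1): C=32, w*C=1*32=32
Total weighted completion time = 261

261


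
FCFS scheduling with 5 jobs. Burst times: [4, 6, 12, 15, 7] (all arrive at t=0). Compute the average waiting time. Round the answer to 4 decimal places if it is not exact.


FCFS order (as given): [4, 6, 12, 15, 7]
Waiting times:
  Job 1: wait = 0
  Job 2: wait = 4
  Job 3: wait = 10
  Job 4: wait = 22
  Job 5: wait = 37
Sum of waiting times = 73
Average waiting time = 73/5 = 14.6

14.6


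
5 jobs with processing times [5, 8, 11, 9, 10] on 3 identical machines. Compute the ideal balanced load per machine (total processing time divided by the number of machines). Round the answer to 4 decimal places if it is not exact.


Total processing time = 5 + 8 + 11 + 9 + 10 = 43
Number of machines = 3
Ideal balanced load = 43 / 3 = 14.3333

14.3333


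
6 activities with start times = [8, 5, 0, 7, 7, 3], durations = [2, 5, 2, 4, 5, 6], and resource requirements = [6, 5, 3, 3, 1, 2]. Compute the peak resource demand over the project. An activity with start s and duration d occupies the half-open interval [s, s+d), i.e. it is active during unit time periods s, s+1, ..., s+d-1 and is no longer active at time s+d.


Each activity i is active on [start_i, start_i + duration_i).
Compute total resource usage per time slot:
  t=0: active resources = [3], total = 3
  t=1: active resources = [3], total = 3
  t=2: active resources = [], total = 0
  t=3: active resources = [2], total = 2
  t=4: active resources = [2], total = 2
  t=5: active resources = [5, 2], total = 7
  t=6: active resources = [5, 2], total = 7
  t=7: active resources = [5, 3, 1, 2], total = 11
  t=8: active resources = [6, 5, 3, 1, 2], total = 17
  t=9: active resources = [6, 5, 3, 1], total = 15
  t=10: active resources = [3, 1], total = 4
  t=11: active resources = [1], total = 1
Peak resource demand = 17

17


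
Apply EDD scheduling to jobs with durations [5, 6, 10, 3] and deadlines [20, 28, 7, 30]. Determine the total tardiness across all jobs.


Sort by due date (EDD order): [(10, 7), (5, 20), (6, 28), (3, 30)]
Compute completion times and tardiness:
  Job 1: p=10, d=7, C=10, tardiness=max(0,10-7)=3
  Job 2: p=5, d=20, C=15, tardiness=max(0,15-20)=0
  Job 3: p=6, d=28, C=21, tardiness=max(0,21-28)=0
  Job 4: p=3, d=30, C=24, tardiness=max(0,24-30)=0
Total tardiness = 3

3


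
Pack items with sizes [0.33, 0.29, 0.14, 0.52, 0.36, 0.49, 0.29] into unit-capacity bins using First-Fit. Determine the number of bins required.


Place items sequentially using First-Fit:
  Item 0.33 -> new Bin 1
  Item 0.29 -> Bin 1 (now 0.62)
  Item 0.14 -> Bin 1 (now 0.76)
  Item 0.52 -> new Bin 2
  Item 0.36 -> Bin 2 (now 0.88)
  Item 0.49 -> new Bin 3
  Item 0.29 -> Bin 3 (now 0.78)
Total bins used = 3

3


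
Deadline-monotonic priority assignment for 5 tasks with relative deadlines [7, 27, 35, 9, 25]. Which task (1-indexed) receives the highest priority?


Sort tasks by relative deadline (ascending):
  Task 1: deadline = 7
  Task 4: deadline = 9
  Task 5: deadline = 25
  Task 2: deadline = 27
  Task 3: deadline = 35
Priority order (highest first): [1, 4, 5, 2, 3]
Highest priority task = 1

1


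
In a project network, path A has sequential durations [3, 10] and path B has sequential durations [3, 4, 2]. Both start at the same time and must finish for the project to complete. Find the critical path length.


Path A total = 3 + 10 = 13
Path B total = 3 + 4 + 2 = 9
Critical path = longest path = max(13, 9) = 13

13


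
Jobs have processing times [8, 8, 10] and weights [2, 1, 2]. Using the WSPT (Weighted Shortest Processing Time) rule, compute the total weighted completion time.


Compute p/w ratios and sort ascending (WSPT): [(8, 2), (10, 2), (8, 1)]
Compute weighted completion times:
  Job (p=8,w=2): C=8, w*C=2*8=16
  Job (p=10,w=2): C=18, w*C=2*18=36
  Job (p=8,w=1): C=26, w*C=1*26=26
Total weighted completion time = 78

78


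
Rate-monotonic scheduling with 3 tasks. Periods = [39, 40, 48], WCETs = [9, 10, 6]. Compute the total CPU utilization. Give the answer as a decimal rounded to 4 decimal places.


Compute individual utilizations (exact fractions):
  Task 1: C/T = 9/39 = 3/13 (approx. 0.2308)
  Task 2: C/T = 10/40 = 1/4 (approx. 0.25)
  Task 3: C/T = 6/48 = 1/8 (approx. 0.125)
Total utilization U = 3/13 + 1/4 + 1/8 = 63/104
Rounded to 4 decimal places: U = 0.6058
RM (Liu & Layland) bound for 3 tasks = 0.779763; compare with U = 63/104 (approx. 0.605769)
U <= bound, so schedulable by RM sufficient condition.

0.6058


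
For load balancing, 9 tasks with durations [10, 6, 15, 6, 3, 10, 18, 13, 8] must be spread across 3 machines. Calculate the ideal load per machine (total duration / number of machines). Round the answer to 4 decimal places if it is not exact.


Total processing time = 10 + 6 + 15 + 6 + 3 + 10 + 18 + 13 + 8 = 89
Number of machines = 3
Ideal balanced load = 89 / 3 = 29.6667

29.6667


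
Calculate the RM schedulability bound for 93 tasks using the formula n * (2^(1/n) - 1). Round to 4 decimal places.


Compute 2^(1/93) = 1.0074810397
Subtract 1: 1.0074810397 - 1 = 0.0074810397
Multiply by n: 93 * 0.0074810397 = 0.6957366921
Round to 4 dp: 0.6957

0.6957


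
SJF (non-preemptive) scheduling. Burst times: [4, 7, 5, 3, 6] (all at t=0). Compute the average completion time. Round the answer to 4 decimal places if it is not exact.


SJF order (ascending): [3, 4, 5, 6, 7]
Completion times:
  Job 1: burst=3, C=3
  Job 2: burst=4, C=7
  Job 3: burst=5, C=12
  Job 4: burst=6, C=18
  Job 5: burst=7, C=25
Average completion = 65/5 = 13.0

13.0


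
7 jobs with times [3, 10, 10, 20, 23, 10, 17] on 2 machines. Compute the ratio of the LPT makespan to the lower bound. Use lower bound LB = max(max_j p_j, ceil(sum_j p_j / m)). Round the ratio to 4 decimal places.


LPT order: [23, 20, 17, 10, 10, 10, 3]
Machine loads after assignment: [46, 47]
LPT makespan = 47
Lower bound = max(max_job, ceil(total/2)) = max(23, 47) = 47
Ratio = 47 / 47 = 1.0

1.0


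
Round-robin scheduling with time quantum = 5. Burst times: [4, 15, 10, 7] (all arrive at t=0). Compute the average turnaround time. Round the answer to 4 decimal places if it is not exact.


Time quantum = 5
Execution trace:
  J1 runs 4 units, time = 4
  J2 runs 5 units, time = 9
  J3 runs 5 units, time = 14
  J4 runs 5 units, time = 19
  J2 runs 5 units, time = 24
  J3 runs 5 units, time = 29
  J4 runs 2 units, time = 31
  J2 runs 5 units, time = 36
Finish times: [4, 36, 29, 31]
Average turnaround = 100/4 = 25.0

25.0


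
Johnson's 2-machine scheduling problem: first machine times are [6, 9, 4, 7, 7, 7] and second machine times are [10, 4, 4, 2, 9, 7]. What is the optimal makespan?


Apply Johnson's rule:
  Group 1 (a <= b): [(3, 4, 4), (1, 6, 10), (5, 7, 9), (6, 7, 7)]
  Group 2 (a > b): [(2, 9, 4), (4, 7, 2)]
Optimal job order: [3, 1, 5, 6, 2, 4]
Schedule:
  Job 3: M1 done at 4, M2 done at 8
  Job 1: M1 done at 10, M2 done at 20
  Job 5: M1 done at 17, M2 done at 29
  Job 6: M1 done at 24, M2 done at 36
  Job 2: M1 done at 33, M2 done at 40
  Job 4: M1 done at 40, M2 done at 42
Makespan = 42

42


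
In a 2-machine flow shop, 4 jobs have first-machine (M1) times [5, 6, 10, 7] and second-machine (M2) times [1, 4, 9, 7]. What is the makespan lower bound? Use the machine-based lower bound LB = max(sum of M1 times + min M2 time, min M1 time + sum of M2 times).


LB1 = sum(M1 times) + min(M2 times) = 28 + 1 = 29
LB2 = min(M1 times) + sum(M2 times) = 5 + 21 = 26
Lower bound = max(LB1, LB2) = max(29, 26) = 29

29


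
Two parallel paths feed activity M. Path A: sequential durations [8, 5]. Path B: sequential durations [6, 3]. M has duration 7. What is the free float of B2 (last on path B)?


ES(B2) = sum of predecessors on chain B = 6
EF(B2) = ES + duration = 6 + 3 = 9
Successor of B2 is M. ES(M) = max(sum(A), sum(B)) = max(13, 9) = 13
Free float = ES(successor) - EF(current) = 13 - 9 = 4

4


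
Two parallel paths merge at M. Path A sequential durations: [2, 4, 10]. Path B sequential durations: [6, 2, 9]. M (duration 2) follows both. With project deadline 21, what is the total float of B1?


Forward pass: ES(B1) = sum of predecessors on chain B = 0
EF = ES + duration = 0 + 6 = 6
Backward pass: LF(M) = deadline = 21; LS(M) = 21 - 2 = 19
LF(B1) = LS(M) - sum(successors on chain B) = 19 - 11 = 8
LS = LF - duration = 8 - 6 = 2
Total float = LS - ES = 2 - 0 = 2

2


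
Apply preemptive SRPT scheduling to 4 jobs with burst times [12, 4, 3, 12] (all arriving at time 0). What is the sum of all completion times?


Since all jobs arrive at t=0, SRPT equals SPT ordering.
SPT order: [3, 4, 12, 12]
Completion times:
  Job 1: p=3, C=3
  Job 2: p=4, C=7
  Job 3: p=12, C=19
  Job 4: p=12, C=31
Total completion time = 3 + 7 + 19 + 31 = 60

60


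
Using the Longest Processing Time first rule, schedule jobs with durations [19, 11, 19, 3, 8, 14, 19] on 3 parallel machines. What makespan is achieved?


Sort jobs in decreasing order (LPT): [19, 19, 19, 14, 11, 8, 3]
Assign each job to the least loaded machine:
  Machine 1: jobs [19, 14], load = 33
  Machine 2: jobs [19, 11], load = 30
  Machine 3: jobs [19, 8, 3], load = 30
Makespan = max load = 33

33


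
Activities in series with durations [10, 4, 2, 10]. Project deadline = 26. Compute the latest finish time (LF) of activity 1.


LF(activity 1) = deadline - sum of successor durations
Successors: activities 2 through 4 with durations [4, 2, 10]
Sum of successor durations = 16
LF = 26 - 16 = 10

10


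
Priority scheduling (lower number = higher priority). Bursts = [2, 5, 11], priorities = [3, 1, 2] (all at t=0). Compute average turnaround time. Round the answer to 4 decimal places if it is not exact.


Sort by priority (ascending = highest first):
Order: [(1, 5), (2, 11), (3, 2)]
Completion times:
  Priority 1, burst=5, C=5
  Priority 2, burst=11, C=16
  Priority 3, burst=2, C=18
Average turnaround = 39/3 = 13.0

13.0


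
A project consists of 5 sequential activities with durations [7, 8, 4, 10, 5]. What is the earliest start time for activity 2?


Activity 2 starts after activities 1 through 1 complete.
Predecessor durations: [7]
ES = 7 = 7

7


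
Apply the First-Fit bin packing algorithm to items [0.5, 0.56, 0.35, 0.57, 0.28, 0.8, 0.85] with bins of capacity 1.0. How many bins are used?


Place items sequentially using First-Fit:
  Item 0.5 -> new Bin 1
  Item 0.56 -> new Bin 2
  Item 0.35 -> Bin 1 (now 0.85)
  Item 0.57 -> new Bin 3
  Item 0.28 -> Bin 2 (now 0.84)
  Item 0.8 -> new Bin 4
  Item 0.85 -> new Bin 5
Total bins used = 5

5


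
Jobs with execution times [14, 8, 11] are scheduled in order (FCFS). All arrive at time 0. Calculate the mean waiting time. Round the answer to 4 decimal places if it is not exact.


FCFS order (as given): [14, 8, 11]
Waiting times:
  Job 1: wait = 0
  Job 2: wait = 14
  Job 3: wait = 22
Sum of waiting times = 36
Average waiting time = 36/3 = 12.0

12.0


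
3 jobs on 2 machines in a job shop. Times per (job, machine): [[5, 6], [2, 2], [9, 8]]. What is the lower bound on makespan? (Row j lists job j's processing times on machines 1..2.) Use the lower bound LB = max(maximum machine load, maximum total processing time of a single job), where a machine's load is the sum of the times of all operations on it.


Machine loads:
  Machine 1: 5 + 2 + 9 = 16
  Machine 2: 6 + 2 + 8 = 16
Max machine load = 16
Job totals:
  Job 1: 11
  Job 2: 4
  Job 3: 17
Max job total = 17
Lower bound = max(16, 17) = 17

17


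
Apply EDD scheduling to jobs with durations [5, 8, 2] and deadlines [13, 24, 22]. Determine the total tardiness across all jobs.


Sort by due date (EDD order): [(5, 13), (2, 22), (8, 24)]
Compute completion times and tardiness:
  Job 1: p=5, d=13, C=5, tardiness=max(0,5-13)=0
  Job 2: p=2, d=22, C=7, tardiness=max(0,7-22)=0
  Job 3: p=8, d=24, C=15, tardiness=max(0,15-24)=0
Total tardiness = 0

0


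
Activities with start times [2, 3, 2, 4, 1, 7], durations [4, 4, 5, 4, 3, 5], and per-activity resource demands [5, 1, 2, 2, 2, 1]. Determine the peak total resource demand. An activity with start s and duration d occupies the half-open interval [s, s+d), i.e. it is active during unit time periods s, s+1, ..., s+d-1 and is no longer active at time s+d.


Each activity i is active on [start_i, start_i + duration_i).
Compute total resource usage per time slot:
  t=0: active resources = [], total = 0
  t=1: active resources = [2], total = 2
  t=2: active resources = [5, 2, 2], total = 9
  t=3: active resources = [5, 1, 2, 2], total = 10
  t=4: active resources = [5, 1, 2, 2], total = 10
  t=5: active resources = [5, 1, 2, 2], total = 10
  t=6: active resources = [1, 2, 2], total = 5
  t=7: active resources = [2, 1], total = 3
  t=8: active resources = [1], total = 1
  t=9: active resources = [1], total = 1
  t=10: active resources = [1], total = 1
  t=11: active resources = [1], total = 1
Peak resource demand = 10

10
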